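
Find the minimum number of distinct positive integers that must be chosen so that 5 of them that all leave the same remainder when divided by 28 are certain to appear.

113

Pigeonhole: the 28 residue classes mod 28 are the pigeonholes.
With 112 integers one could put 4 in each residue class and have no class reach 5.
The 113th integer pushes some class to 5, so 28·4 + 1 = 113.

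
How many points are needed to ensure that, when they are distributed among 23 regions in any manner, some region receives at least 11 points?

With 230 points one could put exactly 10 in each of the 23 regions, and no region would reach 11.
By the pigeonhole principle, one more point must land in a region that already has 10, giving it 11.
So 23 × 10 + 1 = 231 points are required.

231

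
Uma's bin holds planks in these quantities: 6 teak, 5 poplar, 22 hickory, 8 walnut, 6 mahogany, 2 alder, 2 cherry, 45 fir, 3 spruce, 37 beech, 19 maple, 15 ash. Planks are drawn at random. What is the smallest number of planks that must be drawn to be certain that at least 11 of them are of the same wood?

83

An adversary could hand out at most 10 planks per wood (7 woods run out sooner): 6 + 5 + 10 + 8 + 6 + 2 + 2 + 10 + 3 + 10 + 10 + 10 = 82 planks and still no wood has 11.
Pigeonhole: one more plank lands in a wood already at 10, so 83 draws are enough and 82 are not.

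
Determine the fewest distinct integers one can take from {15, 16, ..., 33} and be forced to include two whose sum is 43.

13

Two chosen integers sum to 43 exactly when both halves of some pair {x, 43−x} with 15 ≤ x ≤ 43−x ≤ 28 are chosen — 7 such pairs.
The remaining 5 elements (those with no distinct partner in range) can never complete a 43-sum, so the worst case takes all of them and one from each pair: 5 + 7 = 12.
By the pigeonhole principle, the 13th integer has to be the second member of some pair, so 12 + 1 = 13.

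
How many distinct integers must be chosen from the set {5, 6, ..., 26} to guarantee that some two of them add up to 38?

16

Two chosen integers sum to 38 exactly when both halves of some pair {x, 38−x} with 12 ≤ x ≤ 38−x ≤ 26 are chosen — 7 such pairs.
The remaining 8 elements (those with no distinct partner in range) can never complete a 38-sum, so the worst case takes all of them and one from each pair: 8 + 7 = 15.
By pigeonhole, the 16th integer has to be the second member of some pair, so 15 + 1 = 16.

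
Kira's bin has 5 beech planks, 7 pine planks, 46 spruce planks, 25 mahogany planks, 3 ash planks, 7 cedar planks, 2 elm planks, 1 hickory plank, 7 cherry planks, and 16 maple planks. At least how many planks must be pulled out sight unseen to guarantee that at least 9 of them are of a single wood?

By the pigeonhole principle, the 10 woods are the holes; the planks drawn are the pigeons.
To avoid 9 of any one wood, the worst case takes at most 8 of each wood, or every plank of a wood that has fewer than 8.
That gives 5 + 7 + 8 + 8 + 3 + 7 + 2 + 1 + 7 + 8 = 56 planks with no wood reaching 9.
The next plank forces some wood to 9, so 56 + 1 = 57.

57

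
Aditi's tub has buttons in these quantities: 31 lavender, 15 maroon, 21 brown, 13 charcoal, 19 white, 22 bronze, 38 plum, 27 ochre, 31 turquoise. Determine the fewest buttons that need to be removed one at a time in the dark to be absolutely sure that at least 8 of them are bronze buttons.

203

In the worst case for collecting bronze buttons, every non-bronze button comes out first.
There are 31 + 15 + 21 + 13 + 19 + 38 + 27 + 31 = 195 non-bronze buttons altogether.
After those, each further button must be bronze, so 195 + 8 = 203 draws guarantee 8 bronze buttons.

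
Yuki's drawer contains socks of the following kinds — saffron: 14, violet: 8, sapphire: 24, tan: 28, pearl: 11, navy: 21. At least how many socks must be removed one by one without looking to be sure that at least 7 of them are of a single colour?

The 6 colours are the holes; the socks drawn are the pigeons.
To avoid 7 of any one colour, the worst case takes at most 6 of each colour.
That gives 6 + 6 + 6 + 6 + 6 + 6 = 36 socks with no colour reaching 7.
The next sock forces some colour to 7, so 36 + 1 = 37.

37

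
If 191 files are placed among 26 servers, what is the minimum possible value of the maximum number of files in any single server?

By the pigeonhole principle, the 26 servers are the holes and the 191 files are the pigeons.
If every server held at most 7 files, the total would be at most 26 × 7 = 182, which is less than 191.
So some server holds at least ⌈191/26⌉ = 8 files.

8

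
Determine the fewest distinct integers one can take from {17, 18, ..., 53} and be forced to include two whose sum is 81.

25

Group the elements by complementary pair {x, 81−x}: {28,53}, {29,52}, {30,51}, …, giving 13 two-element pairs and 11 integers whose partner 81−x falls outside [17,53].
By the pigeonhole principle, treating each of those 24 groups as a pigeonhole, one can pick one integer per group — 24 integers — with no two summing to 81.
The 25th integer lands in an occupied pair, forcing a sum of 81.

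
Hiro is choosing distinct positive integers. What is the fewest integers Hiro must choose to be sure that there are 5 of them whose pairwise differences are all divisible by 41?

165

Integers whose pairwise differences are multiples of 41 are exactly those sharing a remainder mod 41. The 41 residue classes mod 41 are the pigeonholes.
With 164 integers one could put 4 in each residue class and have no class reach 5.
The 165th integer pushes some class to 5, so 41·4 + 1 = 165.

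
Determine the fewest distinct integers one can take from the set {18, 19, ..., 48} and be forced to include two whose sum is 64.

18

A set avoiding the sum 64 can contain at most one of each pair {x, 64−x}, plus the 3 elements whose complement lies outside the range or equal to its own complement.
The integers 32, …, 48 (17 of them) are such a set: any two sum to at least 32+33 = 65 > 64.
By pigeonhole, any 18th integer completes one of the 14 pairs, so 18 choices force a sum of 64.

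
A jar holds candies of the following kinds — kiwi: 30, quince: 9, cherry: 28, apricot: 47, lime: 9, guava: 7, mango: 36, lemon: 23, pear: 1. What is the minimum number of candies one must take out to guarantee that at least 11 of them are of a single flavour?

77

An adversary could hand out at most 10 candies per flavour (4 flavours run out sooner): 10 + 9 + 10 + 10 + 9 + 7 + 10 + 10 + 1 = 76 candies and still no flavour has 11.
Pigeonhole: one more candy lands in a flavour already at 10, so 77 draws are enough and 76 are not.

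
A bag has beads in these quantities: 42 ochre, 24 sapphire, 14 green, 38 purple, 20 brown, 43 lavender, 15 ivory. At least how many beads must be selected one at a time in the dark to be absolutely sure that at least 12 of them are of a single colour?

An adversary could hand out at most 11 beads per colour: 11 + 11 + 11 + 11 + 11 + 11 + 11 = 77 beads and still no colour has 12.
By the pigeonhole principle, one more bead lands in a colour already at 11, so 78 draws are enough and 77 are not.

78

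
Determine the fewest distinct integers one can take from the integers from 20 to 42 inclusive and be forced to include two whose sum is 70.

17

Group the elements by complementary pair {x, 70−x}: {28,42}, {29,41}, {30,40}, …, giving 7 two-element pairs, the single value 35 (it cannot pair with itself since the integers are distinct), and 8 integers whose partner 70−x falls outside [20,42].
Pigeonhole: treating each of those 16 groups as a pigeonhole, one can pick one integer per group — 16 integers — with no two summing to 70.
The 17th integer lands in an occupied pair, forcing a sum of 70.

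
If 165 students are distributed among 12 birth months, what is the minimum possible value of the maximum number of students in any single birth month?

14

The 12 birth months are the holes and the 165 students are the pigeons.
If every birth month held at most 13 students, the total would be at most 12 × 13 = 156, which is less than 165.
So some birth month holds at least ⌈165/12⌉ = 14 students.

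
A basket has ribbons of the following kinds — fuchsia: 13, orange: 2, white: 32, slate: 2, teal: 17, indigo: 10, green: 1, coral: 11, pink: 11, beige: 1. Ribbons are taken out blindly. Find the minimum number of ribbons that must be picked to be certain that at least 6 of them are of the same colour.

37

By the pigeonhole principle, put each drawn ribbon into a box by colour. The largest draw with every box below 6 takes min(count, 5) from each colour; colours with fewer than 5 contribute all they have.
Σ min(cᵢ, 5) = 5 + 2 + 5 + 2 + 5 + 5 + 1 + 5 + 5 + 1 = 36.
Draw number 36 + 1 = 37 must push one box to 6.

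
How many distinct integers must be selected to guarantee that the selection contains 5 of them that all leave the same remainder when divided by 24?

By pigeonhole, the 24 residue classes mod 24 are the pigeonholes.
With 96 integers one could put 4 in each residue class and have no class reach 5.
The 97th integer pushes some class to 5, so 24·4 + 1 = 97.

97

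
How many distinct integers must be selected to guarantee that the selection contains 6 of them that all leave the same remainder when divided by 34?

171

The 34 residue classes mod 34 are the pigeonholes.
With 170 integers one could put 5 in each residue class and have no class reach 6.
The 171st integer pushes some class to 6, so 34·5 + 1 = 171.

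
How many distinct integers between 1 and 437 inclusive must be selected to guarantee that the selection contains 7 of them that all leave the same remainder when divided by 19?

By the pigeonhole principle, the 19 residue classes mod 19 are the pigeonholes.
With 114 integers one could put 6 in each residue class and have no class reach 7.
The 115th integer pushes some class to 7, so 19·6 + 1 = 115.

115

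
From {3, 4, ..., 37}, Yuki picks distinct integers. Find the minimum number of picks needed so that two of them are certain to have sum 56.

Two chosen integers sum to 56 exactly when both halves of some pair {x, 56−x} with 19 ≤ x ≤ 56−x ≤ 37 are chosen — 9 such pairs.
The remaining 17 elements (those with no distinct partner in range) can never complete a 56-sum, so the worst case takes all of them and one from each pair: 17 + 9 = 26.
The 27th integer has to be the second member of some pair, so 26 + 1 = 27.

27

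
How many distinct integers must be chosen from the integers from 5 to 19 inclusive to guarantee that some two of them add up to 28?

11

Two chosen integers sum to 28 exactly when both halves of some pair {x, 28−x} with 9 ≤ x ≤ 28−x ≤ 19 are chosen — 5 such pairs.
The remaining 5 elements (those with no distinct partner in range) can never complete a 28-sum, so the worst case takes all of them and one from each pair: 5 + 5 = 10.
By the pigeonhole principle, the 11th integer has to be the second member of some pair, so 10 + 1 = 11.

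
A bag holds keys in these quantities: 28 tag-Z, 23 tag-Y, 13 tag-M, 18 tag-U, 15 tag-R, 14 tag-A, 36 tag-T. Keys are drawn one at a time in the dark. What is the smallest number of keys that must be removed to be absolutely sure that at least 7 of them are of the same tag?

By the pigeonhole principle, put each drawn key into a box by tag. The largest draw with every box below 7 takes min(count, 6) from each tag.
Σ min(cᵢ, 6) = 6 + 6 + 6 + 6 + 6 + 6 + 6 = 42.
Draw number 42 + 1 = 43 must push one box to 7.

43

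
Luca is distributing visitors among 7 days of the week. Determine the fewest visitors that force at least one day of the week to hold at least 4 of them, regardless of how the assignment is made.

22

With 21 visitors one could put exactly 3 in each of the 7 days of the week, and no day of the week would reach 4.
One more visitor must land in a day of the week that already has 3, giving it 4.
So 7 × 3 + 1 = 22 visitors are required.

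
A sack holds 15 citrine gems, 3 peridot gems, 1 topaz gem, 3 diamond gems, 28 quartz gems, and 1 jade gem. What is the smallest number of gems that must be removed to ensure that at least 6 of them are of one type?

Pigeonhole: the 6 types are the holes; the gems drawn are the pigeons.
To avoid 6 of any one type, the worst case takes at most 5 of each type, or every gem of a type that has fewer than 5.
That gives 5 + 3 + 1 + 3 + 5 + 1 = 18 gems with no type reaching 6.
The next gem forces some type to 6, so 18 + 1 = 19.

19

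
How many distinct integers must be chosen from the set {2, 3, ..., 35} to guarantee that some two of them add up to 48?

Two chosen integers sum to 48 exactly when both halves of some pair {x, 48−x} with 13 ≤ x ≤ 48−x ≤ 35 are chosen — 11 such pairs.
The remaining 12 elements (those with no distinct partner in range) can never complete a 48-sum, so the worst case takes all of them and one from each pair: 12 + 11 = 23.
The 24th integer has to be the second member of some pair, so 23 + 1 = 24.

24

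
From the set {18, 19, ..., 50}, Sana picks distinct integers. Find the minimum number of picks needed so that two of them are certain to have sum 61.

21

Group the elements by complementary pair {x, 61−x}: {18,43}, {19,42}, {20,41}, …, giving 13 two-element pairs and 7 integers whose partner 61−x falls outside [18,50].
Treating each of those 20 groups as a pigeonhole, one can pick one integer per group — 20 integers — with no two summing to 61.
The 21st integer lands in an occupied pair, forcing a sum of 61.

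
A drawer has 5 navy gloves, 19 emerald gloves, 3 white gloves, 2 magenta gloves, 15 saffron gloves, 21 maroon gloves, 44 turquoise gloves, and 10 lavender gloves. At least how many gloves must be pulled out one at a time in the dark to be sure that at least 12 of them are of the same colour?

An adversary could hand out at most 11 gloves per colour (4 colours run out sooner): 5 + 11 + 3 + 2 + 11 + 11 + 11 + 10 = 64 gloves and still no colour has 12.
One more glove lands in a colour already at 11, so 65 draws are enough and 64 are not.

65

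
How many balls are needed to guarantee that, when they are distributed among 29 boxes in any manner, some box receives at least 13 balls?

349

With 348 balls one could put exactly 12 in each of the 29 boxes, and no box would reach 13.
One more ball must land in a box that already has 12, giving it 13.
So 29 × 12 + 1 = 349 balls are required.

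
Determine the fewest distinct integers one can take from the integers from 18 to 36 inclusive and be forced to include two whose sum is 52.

12

Group the elements by complementary pair {x, 52−x}: {18,34}, {19,33}, {20,32}, …, giving 8 two-element pairs; the single value 26 (it cannot pair with itself since the integers are distinct); and 2 integers whose partner 52−x falls outside [18,36].
By the pigeonhole principle, treating each of those 11 groups as a pigeonhole, one can pick one integer per group — 11 integers — with no two summing to 52.
The 12th integer lands in an occupied pair, forcing a sum of 52.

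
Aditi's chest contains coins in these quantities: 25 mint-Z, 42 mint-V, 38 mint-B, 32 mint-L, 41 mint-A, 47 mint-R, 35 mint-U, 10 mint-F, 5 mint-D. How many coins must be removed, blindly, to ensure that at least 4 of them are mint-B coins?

241

In the worst case for collecting mint-B coins, every non-mint-B coin comes out first.
There are 25 + 42 + 32 + 41 + 47 + 35 + 10 + 5 = 237 non-mint-B coins altogether.
After those, each further coin must be mint-B, so 237 + 4 = 241 draws guarantee 4 mint-B coins.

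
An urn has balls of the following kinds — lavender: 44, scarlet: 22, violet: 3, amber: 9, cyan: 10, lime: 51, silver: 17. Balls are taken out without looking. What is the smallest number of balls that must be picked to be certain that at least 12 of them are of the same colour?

By the pigeonhole principle, put each drawn ball into a box by colour. The largest draw with every box below 12 takes min(count, 11) from each colour; colours with fewer than 11 contribute all they have.
Σ min(cᵢ, 11) = 11 + 11 + 3 + 9 + 10 + 11 + 11 = 66.
Draw number 66 + 1 = 67 must push one box to 12.

67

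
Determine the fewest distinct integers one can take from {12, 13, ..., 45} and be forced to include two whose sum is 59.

Two chosen integers sum to 59 exactly when both halves of some pair {x, 59−x} with 14 ≤ x ≤ 59−x ≤ 45 are chosen — 16 such pairs.
The remaining 2 elements (those with no distinct partner in range) can never complete a 59-sum, so the worst case takes all of them and one from each pair: 2 + 16 = 18.
The 19th integer has to be the second member of some pair, so 18 + 1 = 19.

19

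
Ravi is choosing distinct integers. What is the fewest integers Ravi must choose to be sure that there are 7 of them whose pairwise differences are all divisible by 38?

Integers whose pairwise differences are multiples of 38 are exactly those sharing a remainder mod 38. By the pigeonhole principle, the 38 residue classes mod 38 are the pigeonholes.
With 228 integers one could put 6 in each residue class and have no class reach 7.
The 229th integer pushes some class to 7, so 38·6 + 1 = 229.

229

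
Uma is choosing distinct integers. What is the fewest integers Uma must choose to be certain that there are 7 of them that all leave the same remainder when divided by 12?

The 12 residue classes mod 12 are the pigeonholes.
With 72 integers one could put 6 in each residue class and have no class reach 7.
The 73rd integer pushes some class to 7, so 12·6 + 1 = 73.

73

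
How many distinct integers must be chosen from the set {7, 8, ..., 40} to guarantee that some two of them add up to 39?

22

Two chosen integers sum to 39 exactly when both halves of some pair {x, 39−x} with 7 ≤ x ≤ 39−x ≤ 32 are chosen — 13 such pairs.
The remaining 8 elements (those with no distinct partner in range) can never complete a 39-sum, so the worst case takes all of them and one from each pair: 8 + 13 = 21.
Pigeonhole: the 22nd integer has to be the second member of some pair, so 21 + 1 = 22.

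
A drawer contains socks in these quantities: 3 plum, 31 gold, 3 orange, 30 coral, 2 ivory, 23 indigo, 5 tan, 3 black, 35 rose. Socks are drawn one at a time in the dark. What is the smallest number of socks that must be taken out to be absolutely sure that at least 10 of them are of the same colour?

53

The 9 colours are the holes; the socks drawn are the pigeons.
To avoid 10 of any one colour, the worst case takes at most 9 of each colour, or every sock of a colour that has fewer than 9.
That gives 3 + 9 + 3 + 9 + 2 + 9 + 5 + 3 + 9 = 52 socks with no colour reaching 10.
The next sock forces some colour to 10, so 52 + 1 = 53.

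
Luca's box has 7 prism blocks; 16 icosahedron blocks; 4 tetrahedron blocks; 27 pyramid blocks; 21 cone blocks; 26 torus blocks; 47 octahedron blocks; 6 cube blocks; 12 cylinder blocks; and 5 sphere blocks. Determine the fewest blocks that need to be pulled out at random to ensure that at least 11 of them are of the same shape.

83

An adversary could hand out at most 10 blocks per shape (4 shapes run out sooner): 7 + 10 + 4 + 10 + 10 + 10 + 10 + 6 + 10 + 5 = 82 blocks and still no shape has 11.
One more block lands in a shape already at 10, so 83 draws are enough and 82 are not.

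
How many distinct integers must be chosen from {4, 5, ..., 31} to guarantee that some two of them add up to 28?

A set avoiding the sum 28 can contain at most one of each pair {x, 28−x}, plus the 8 elements whose complement lies outside the range or equal to its own complement.
The integers 14, …, 31 (18 of them) are such a set: any two sum to at least 14+15 = 29 > 28.
By the pigeonhole principle, any 19th integer completes one of the 10 pairs, so 19 choices force a sum of 28.

19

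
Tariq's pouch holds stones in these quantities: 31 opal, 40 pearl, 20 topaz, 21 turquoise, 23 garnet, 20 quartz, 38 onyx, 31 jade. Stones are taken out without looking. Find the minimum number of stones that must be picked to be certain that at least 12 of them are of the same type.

Put each drawn stone into a box by type. The largest draw with every box below 12 takes min(count, 11) from each type.
Σ min(cᵢ, 11) = 11 + 11 + 11 + 11 + 11 + 11 + 11 + 11 = 88.
Draw number 88 + 1 = 89 must push one box to 12.

89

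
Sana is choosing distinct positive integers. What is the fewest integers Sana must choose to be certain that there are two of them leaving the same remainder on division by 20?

21

By pigeonhole, the 20 residue classes mod 20 are the pigeonholes.
With 20 integers one could put 1 in each residue class and have no class reach 2.
The 21st integer pushes some class to 2, so 20·1 + 1 = 21.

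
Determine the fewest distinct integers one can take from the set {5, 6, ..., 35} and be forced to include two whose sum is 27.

23

Two chosen integers sum to 27 exactly when both halves of some pair {x, 27−x} with 5 ≤ x ≤ 27−x ≤ 22 are chosen — 9 such pairs.
The remaining 13 elements (those with no distinct partner in range) can never complete a 27-sum, so the worst case takes all of them and one from each pair: 13 + 9 = 22.
By the pigeonhole principle, the 23rd integer has to be the second member of some pair, so 22 + 1 = 23.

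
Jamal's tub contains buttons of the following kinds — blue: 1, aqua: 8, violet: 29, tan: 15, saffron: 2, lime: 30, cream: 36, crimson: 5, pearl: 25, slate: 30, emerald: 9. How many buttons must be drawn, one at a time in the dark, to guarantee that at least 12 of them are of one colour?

92

By pigeonhole, put each drawn button into a box by colour. The largest draw with every box below 12 takes min(count, 11) from each colour; colours with fewer than 11 contribute all they have.
Σ min(cᵢ, 11) = 1 + 8 + 11 + 11 + 2 + 11 + 11 + 5 + 11 + 11 + 9 = 91.
Draw number 91 + 1 = 92 must push one box to 12.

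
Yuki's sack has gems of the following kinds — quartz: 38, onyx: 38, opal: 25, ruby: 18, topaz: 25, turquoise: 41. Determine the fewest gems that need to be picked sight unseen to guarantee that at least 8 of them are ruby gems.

In the worst case for collecting ruby gems, every non-ruby gem comes out first.
There are 38 + 38 + 25 + 25 + 41 = 167 non-ruby gems altogether.
After those, each further gem must be ruby, so 167 + 8 = 175 draws guarantee 8 ruby gems.

175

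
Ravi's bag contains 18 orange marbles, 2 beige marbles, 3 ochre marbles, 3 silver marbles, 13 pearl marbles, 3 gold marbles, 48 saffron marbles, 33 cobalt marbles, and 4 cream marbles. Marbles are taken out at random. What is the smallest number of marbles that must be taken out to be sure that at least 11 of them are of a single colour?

56

Put each drawn marble into a box by colour. The largest draw with every box below 11 takes min(count, 10) from each colour; colours with fewer than 10 contribute all they have.
Σ min(cᵢ, 10) = 10 + 2 + 3 + 3 + 10 + 3 + 10 + 10 + 4 = 55.
Draw number 55 + 1 = 56 must push one box to 11.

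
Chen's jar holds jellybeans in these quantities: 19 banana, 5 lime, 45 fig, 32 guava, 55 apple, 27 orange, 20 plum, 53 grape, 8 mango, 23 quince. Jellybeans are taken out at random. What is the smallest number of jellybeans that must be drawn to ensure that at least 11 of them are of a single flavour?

Put each drawn jellybean into a box by flavour. The largest draw with every box below 11 takes min(count, 10) from each flavour; flavours with fewer than 10 contribute all they have.
Σ min(cᵢ, 10) = 10 + 5 + 10 + 10 + 10 + 10 + 10 + 10 + 8 + 10 = 93.
Draw number 93 + 1 = 94 must push one box to 11.

94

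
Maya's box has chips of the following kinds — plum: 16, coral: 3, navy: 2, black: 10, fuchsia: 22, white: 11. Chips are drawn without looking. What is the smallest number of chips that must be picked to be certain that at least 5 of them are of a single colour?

22

The 6 colours are the holes; the chips drawn are the pigeons.
To avoid 5 of any one colour, the worst case takes at most 4 of each colour, or every chip of a colour that has fewer than 4.
That gives 4 + 3 + 2 + 4 + 4 + 4 = 21 chips with no colour reaching 5.
The next chip forces some colour to 5, so 21 + 1 = 22.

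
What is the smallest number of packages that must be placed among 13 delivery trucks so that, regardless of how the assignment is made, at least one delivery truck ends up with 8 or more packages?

With 91 packages one could put exactly 7 in each of the 13 delivery trucks, and no delivery truck would reach 8.
One more package must land in a delivery truck that already has 7, giving it 8.
So 13 × 7 + 1 = 92 packages are required.

92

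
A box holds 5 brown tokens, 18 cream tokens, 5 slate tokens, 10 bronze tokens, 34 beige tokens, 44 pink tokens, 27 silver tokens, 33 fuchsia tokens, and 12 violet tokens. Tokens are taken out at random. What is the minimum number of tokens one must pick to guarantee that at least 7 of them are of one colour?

53

An adversary could hand out at most 6 tokens per colour (brown, slate run out sooner): 5 + 6 + 5 + 6 + 6 + 6 + 6 + 6 + 6 = 52 tokens and still no colour has 7.
By pigeonhole, one more token lands in a colour already at 6, so 53 draws are enough and 52 are not.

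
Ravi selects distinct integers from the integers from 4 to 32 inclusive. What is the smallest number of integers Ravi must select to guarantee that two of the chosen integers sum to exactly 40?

18

Two chosen integers sum to 40 exactly when both halves of some pair {x, 40−x} with 8 ≤ x ≤ 40−x ≤ 32 are chosen — 12 such pairs.
The remaining 5 elements (those with no distinct partner in range) can never complete a 40-sum, so the worst case takes all of them and one from each pair: 5 + 12 = 17.
By the pigeonhole principle, the 18th integer has to be the second member of some pair, so 17 + 1 = 18.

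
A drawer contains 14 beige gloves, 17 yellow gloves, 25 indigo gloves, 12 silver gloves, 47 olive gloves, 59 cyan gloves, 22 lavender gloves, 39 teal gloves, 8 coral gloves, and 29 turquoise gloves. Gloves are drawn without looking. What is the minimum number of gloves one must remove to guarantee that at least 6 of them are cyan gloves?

219

In the worst case for collecting cyan gloves, every non-cyan glove comes out first.
There are 14 + 17 + 25 + 12 + 47 + 22 + 39 + 8 + 29 = 213 non-cyan gloves altogether.
After those, each further glove must be cyan, so 213 + 6 = 219 draws guarantee 6 cyan gloves.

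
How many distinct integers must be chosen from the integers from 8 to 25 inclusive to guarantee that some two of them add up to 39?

A set avoiding the sum 39 can contain at most one of each pair {x, 39−x}, plus the 6 elements whose complement lies outside the range.
The integers 8, …, 19 (12 of them) are such a set: any two sum to at least 8+9 = 17 and at most 18+19 = 37 < 39.
By pigeonhole, any 13th integer completes one of the 6 pairs, so 13 choices force a sum of 39.

13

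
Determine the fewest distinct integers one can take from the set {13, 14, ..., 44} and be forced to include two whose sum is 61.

19

Two chosen integers sum to 61 exactly when both halves of some pair {x, 61−x} with 17 ≤ x ≤ 61−x ≤ 44 are chosen — 14 such pairs.
The remaining 4 elements (those with no distinct partner in range) can never complete a 61-sum, so the worst case takes all of them and one from each pair: 4 + 14 = 18.
The 19th integer has to be the second member of some pair, so 18 + 1 = 19.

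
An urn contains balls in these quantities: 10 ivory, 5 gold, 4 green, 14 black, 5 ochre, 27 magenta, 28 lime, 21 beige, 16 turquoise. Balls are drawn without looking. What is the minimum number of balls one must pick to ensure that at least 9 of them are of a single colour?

63

Put each drawn ball into a box by colour. The largest draw with every box below 9 takes min(count, 8) from each colour; colours with fewer than 8 contribute all they have.
Σ min(cᵢ, 8) = 8 + 5 + 4 + 8 + 5 + 8 + 8 + 8 + 8 = 62.
Draw number 62 + 1 = 63 must push one box to 9.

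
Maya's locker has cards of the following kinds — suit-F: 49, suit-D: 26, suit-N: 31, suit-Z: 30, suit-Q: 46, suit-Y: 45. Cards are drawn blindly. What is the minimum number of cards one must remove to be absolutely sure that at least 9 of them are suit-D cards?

210

In the worst case for collecting suit-D cards, every non-suit-D card comes out first.
There are 49 + 31 + 30 + 46 + 45 = 201 non-suit-D cards altogether.
After those, each further card must be suit-D, so 201 + 9 = 210 draws guarantee 9 suit-D cards.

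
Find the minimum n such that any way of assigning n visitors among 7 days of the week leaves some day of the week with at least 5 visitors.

With 28 visitors one could put exactly 4 in each of the 7 days of the week, and no day of the week would reach 5.
By pigeonhole, one more visitor must land in a day of the week that already has 4, giving it 5.
So 7 × 4 + 1 = 29 visitors are required.

29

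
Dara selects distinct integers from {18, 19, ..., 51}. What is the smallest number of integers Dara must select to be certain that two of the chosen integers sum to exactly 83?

25

A set avoiding the sum 83 can contain at most one of each pair {x, 83−x}, plus the 14 elements whose complement lies outside the range.
The integers 18, …, 41 (24 of them) are such a set: any two sum to at least 18+19 = 37 and at most 40+41 = 81 < 83.
By pigeonhole, any 25th integer completes one of the 10 pairs, so 25 choices force a sum of 83.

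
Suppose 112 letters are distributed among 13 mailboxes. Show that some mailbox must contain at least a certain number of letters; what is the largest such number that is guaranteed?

9

The 13 mailboxes are the holes and the 112 letters are the pigeons.
If every mailbox held at most 8 letters, the total would be at most 13 × 8 = 104, which is less than 112.
So some mailbox holds at least ⌈112/13⌉ = 9 letters.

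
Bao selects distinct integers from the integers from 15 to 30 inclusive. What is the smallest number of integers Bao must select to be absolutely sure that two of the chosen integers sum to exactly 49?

11

A set avoiding the sum 49 can contain at most one of each pair {x, 49−x}, plus the 4 elements whose complement lies outside the range.
The integers 15, …, 24 (10 of them) are such a set: any two sum to at least 15+16 = 31 and at most 23+24 = 47 < 49.
Any 11th integer completes one of the 6 pairs, so 11 choices force a sum of 49.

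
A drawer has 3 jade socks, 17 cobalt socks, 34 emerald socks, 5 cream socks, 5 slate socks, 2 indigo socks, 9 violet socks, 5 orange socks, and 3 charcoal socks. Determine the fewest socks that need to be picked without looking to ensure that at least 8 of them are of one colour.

45

Pigeonhole: put each drawn sock into a box by colour. The largest draw with every box below 8 takes min(count, 7) from each colour; colours with fewer than 7 contribute all they have.
Σ min(cᵢ, 7) = 3 + 7 + 7 + 5 + 5 + 2 + 7 + 5 + 3 = 44.
Draw number 44 + 1 = 45 must push one box to 8.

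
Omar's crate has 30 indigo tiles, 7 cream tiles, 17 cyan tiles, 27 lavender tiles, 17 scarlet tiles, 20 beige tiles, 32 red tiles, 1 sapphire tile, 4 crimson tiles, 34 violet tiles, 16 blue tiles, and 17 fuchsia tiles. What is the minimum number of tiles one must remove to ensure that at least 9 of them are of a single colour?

85

Pigeonhole: the 12 colours are the holes; the tiles drawn are the pigeons.
To avoid 9 of any one colour, the worst case takes at most 8 of each colour, or every tile of a colour that has fewer than 8.
That gives 8 + 7 + 8 + 8 + 8 + 8 + 8 + 1 + 4 + 8 + 8 + 8 = 84 tiles with no colour reaching 9.
The next tile forces some colour to 9, so 84 + 1 = 85.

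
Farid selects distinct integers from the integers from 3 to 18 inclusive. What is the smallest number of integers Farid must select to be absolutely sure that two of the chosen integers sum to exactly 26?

12

Two chosen integers sum to 26 exactly when both halves of some pair {x, 26−x} with 8 ≤ x ≤ 26−x ≤ 18 are chosen — 5 such pairs.
The remaining 6 elements (those with no distinct partner in range) can never complete a 26-sum, so the worst case takes all of them and one from each pair: 6 + 5 = 11.
By pigeonhole, the 12th integer has to be the second member of some pair, so 11 + 1 = 12.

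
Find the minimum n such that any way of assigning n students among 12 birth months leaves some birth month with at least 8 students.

With 84 students one could put exactly 7 in each of the 12 birth months, and no birth month would reach 8.
One more student must land in a birth month that already has 7, giving it 8.
So 12 × 7 + 1 = 85 students are required.

85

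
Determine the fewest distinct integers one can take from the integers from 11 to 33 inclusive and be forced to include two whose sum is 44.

13

Two chosen integers sum to 44 exactly when both halves of some pair {x, 44−x} with 11 ≤ x ≤ 44−x ≤ 33 are chosen — 11 such pairs.
The remaining 1 element (those with no distinct partner in range) can never complete a 44-sum, so the worst case takes all of them and one from each pair: 1 + 11 = 12.
The 13th integer has to be the second member of some pair, so 12 + 1 = 13.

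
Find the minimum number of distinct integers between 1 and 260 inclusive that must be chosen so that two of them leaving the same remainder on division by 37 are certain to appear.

38

The 37 residue classes mod 37 are the pigeonholes.
With 37 integers one could put 1 in each residue class and have no class reach 2.
The 38th integer pushes some class to 2, so 37·1 + 1 = 38.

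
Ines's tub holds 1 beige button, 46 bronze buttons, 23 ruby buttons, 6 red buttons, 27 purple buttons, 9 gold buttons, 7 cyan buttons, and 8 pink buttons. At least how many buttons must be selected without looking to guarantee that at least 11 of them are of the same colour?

62

An adversary could hand out at most 10 buttons per colour (5 colours run out sooner): 1 + 10 + 10 + 6 + 10 + 9 + 7 + 8 = 61 buttons and still no colour has 11.
One more button lands in a colour already at 10, so 62 draws are enough and 61 are not.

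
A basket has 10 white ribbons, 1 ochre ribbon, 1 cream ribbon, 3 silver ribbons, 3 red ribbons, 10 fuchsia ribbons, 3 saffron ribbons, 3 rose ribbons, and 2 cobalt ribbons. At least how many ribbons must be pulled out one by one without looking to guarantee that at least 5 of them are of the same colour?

Put each drawn ribbon into a box by colour. The largest draw with every box below 5 takes min(count, 4) from each colour; colours with fewer than 4 contribute all they have.
Σ min(cᵢ, 4) = 4 + 1 + 1 + 3 + 3 + 4 + 3 + 3 + 2 = 24.
Draw number 24 + 1 = 25 must push one box to 5.

25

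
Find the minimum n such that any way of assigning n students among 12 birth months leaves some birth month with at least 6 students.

With 60 students one could put exactly 5 in each of the 12 birth months, and no birth month would reach 6.
One more student must land in a birth month that already has 5, giving it 6.
So 12 × 5 + 1 = 61 students are required.

61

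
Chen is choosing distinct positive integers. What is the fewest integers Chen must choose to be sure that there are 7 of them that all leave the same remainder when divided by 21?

127

Pigeonhole: the 21 residue classes mod 21 are the pigeonholes.
With 126 integers one could put 6 in each residue class and have no class reach 7.
The 127th integer pushes some class to 7, so 21·6 + 1 = 127.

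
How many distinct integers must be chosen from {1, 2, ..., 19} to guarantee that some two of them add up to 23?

A set avoiding the sum 23 can contain at most one of each pair {x, 23−x}, plus the 3 elements whose complement lies outside the range.
The integers 1, …, 11 (11 of them) are such a set: any two sum to at least 1+2 = 3 and at most 10+11 = 21 < 23.
Pigeonhole: any 12th integer completes one of the 8 pairs, so 12 choices force a sum of 23.

12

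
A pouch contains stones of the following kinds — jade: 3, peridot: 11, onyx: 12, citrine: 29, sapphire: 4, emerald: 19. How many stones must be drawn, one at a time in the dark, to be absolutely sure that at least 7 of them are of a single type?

32

By the pigeonhole principle, the 6 types are the holes; the stones drawn are the pigeons.
To avoid 7 of any one type, the worst case takes at most 6 of each type, or every stone of a type that has fewer than 6.
That gives 3 + 6 + 6 + 6 + 4 + 6 = 31 stones with no type reaching 7.
The next stone forces some type to 7, so 31 + 1 = 32.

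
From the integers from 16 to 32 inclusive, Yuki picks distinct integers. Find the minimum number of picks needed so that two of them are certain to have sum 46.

11

Two chosen integers sum to 46 exactly when both halves of some pair {x, 46−x} with 16 ≤ x ≤ 46−x ≤ 30 are chosen — 7 such pairs.
The remaining 3 elements (those with no distinct partner in range) can never complete a 46-sum, so the worst case takes all of them and one from each pair: 3 + 7 = 10.
By the pigeonhole principle, the 11th integer has to be the second member of some pair, so 10 + 1 = 11.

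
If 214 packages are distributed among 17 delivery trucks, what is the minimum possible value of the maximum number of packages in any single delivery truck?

13

The 17 delivery trucks are the holes and the 214 packages are the pigeons.
If every delivery truck held at most 12 packages, the total would be at most 17 × 12 = 204, which is less than 214.
So some delivery truck holds at least ⌈214/17⌉ = 13 packages.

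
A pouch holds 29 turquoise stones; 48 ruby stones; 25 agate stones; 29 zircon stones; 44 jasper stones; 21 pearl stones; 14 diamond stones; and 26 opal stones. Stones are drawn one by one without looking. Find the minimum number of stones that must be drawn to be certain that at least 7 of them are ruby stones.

In the worst case for collecting ruby stones, every non-ruby stone comes out first.
There are 29 + 25 + 29 + 44 + 21 + 14 + 26 = 188 non-ruby stones altogether.
After those, each further stone must be ruby, so 188 + 7 = 195 draws guarantee 7 ruby stones.

195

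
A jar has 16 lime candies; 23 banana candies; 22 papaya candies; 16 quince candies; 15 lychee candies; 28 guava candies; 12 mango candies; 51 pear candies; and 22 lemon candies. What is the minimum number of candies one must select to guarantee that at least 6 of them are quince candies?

195

In the worst case for collecting quince candies, every non-quince candy comes out first.
There are 16 + 23 + 22 + 15 + 28 + 12 + 51 + 22 = 189 non-quince candies altogether.
After those, each further candy must be quince, so 189 + 6 = 195 draws guarantee 6 quince candies.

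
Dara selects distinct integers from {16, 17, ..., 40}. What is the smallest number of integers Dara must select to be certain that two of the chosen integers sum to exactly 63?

Two chosen integers sum to 63 exactly when both halves of some pair {x, 63−x} with 23 ≤ x ≤ 63−x ≤ 40 are chosen — 9 such pairs.
The remaining 7 elements (those with no distinct partner in range) can never complete a 63-sum, so the worst case takes all of them and one from each pair: 7 + 9 = 16.
By the pigeonhole principle, the 17th integer has to be the second member of some pair, so 16 + 1 = 17.

17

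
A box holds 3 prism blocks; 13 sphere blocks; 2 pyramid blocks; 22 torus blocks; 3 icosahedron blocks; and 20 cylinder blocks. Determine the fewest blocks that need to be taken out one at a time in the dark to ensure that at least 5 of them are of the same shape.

The 6 shapes are the holes; the blocks drawn are the pigeons.
To avoid 5 of any one shape, the worst case takes at most 4 of each shape, or every block of a shape that has fewer than 4.
That gives 3 + 4 + 2 + 4 + 3 + 4 = 20 blocks with no shape reaching 5.
The next block forces some shape to 5, so 20 + 1 = 21.

21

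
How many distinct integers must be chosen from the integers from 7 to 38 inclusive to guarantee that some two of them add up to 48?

19

Group the elements by complementary pair {x, 48−x}: {10,38}, {11,37}, {12,36}, …, giving 14 two-element pairs, the single value 24 (it cannot pair with itself since the integers are distinct), and 3 integers whose partner 48−x falls outside [7,38].
By pigeonhole, treating each of those 18 groups as a pigeonhole, one can pick one integer per group — 18 integers — with no two summing to 48.
The 19th integer lands in an occupied pair, forcing a sum of 48.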